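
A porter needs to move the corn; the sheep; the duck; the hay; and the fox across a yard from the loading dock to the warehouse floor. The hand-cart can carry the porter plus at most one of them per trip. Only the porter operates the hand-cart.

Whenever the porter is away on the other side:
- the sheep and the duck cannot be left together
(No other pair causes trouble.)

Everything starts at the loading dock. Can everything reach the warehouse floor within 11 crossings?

Yes — this plan uses 9 crossings (≤ 11):
1. Porter goes to the warehouse floor with the sheep.
2. Porter goes back to the loading dock alone.
3. Porter goes to the warehouse floor with the corn.
4. Porter goes back to the loading dock alone.
5. Porter goes to the warehouse floor with the hay.
6. Porter goes back to the loading dock alone.
7. Porter goes to the warehouse floor with the fox.
8. Porter goes back to the loading dock alone.
9. Porter goes to the warehouse floor with the duck.

Yes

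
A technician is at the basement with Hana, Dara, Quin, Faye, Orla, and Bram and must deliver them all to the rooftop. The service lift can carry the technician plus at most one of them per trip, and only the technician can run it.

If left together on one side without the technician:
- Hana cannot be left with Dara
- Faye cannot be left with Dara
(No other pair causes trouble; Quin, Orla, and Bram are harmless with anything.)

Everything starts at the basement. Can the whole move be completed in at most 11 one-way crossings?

No

Counting alone: the technician can take at most 1 across per trip to the rooftop, so moving all 6 needs at least 6 loaded trips out, with a return between consecutive ones — at least 11 crossings.
The safety rule pushes this higher. Following every safe sequence of crossings, the most of the 6 that can be at the rooftop as the service lift arrives there on crossing 11 is 5 — never all 6.
So the move cannot be finished within 11 crossings. (The shortest complete plan takes 13:)
1. Technician goes to the rooftop with Dara.  [the basement: Bram, Faye, Hana, Orla, Quin | the rooftop: Dara]
2. Technician goes back to the basement alone.  [the basement: Bram, Faye, Hana, Orla, Quin | the rooftop: Dara]
3. Technician goes to the rooftop with Hana.  [the basement: Bram, Faye, Orla, Quin | the rooftop: Dara, Hana]
4. Technician goes back to the basement with Dara.  [the basement: Bram, Dara, Faye, Orla, Quin | the rooftop: Hana]
5. Technician goes to the rooftop with Faye.  [the basement: Bram, Dara, Orla, Quin | the rooftop: Faye, Hana]
6. Technician goes back to the basement alone.  [the basement: Bram, Dara, Orla, Quin | the rooftop: Faye, Hana]
7. Technician goes to the rooftop with Quin.  [the basement: Bram, Dara, Orla | the rooftop: Faye, Hana, Quin]
8. Technician goes back to the basement alone.  [the basement: Bram, Dara, Orla | the rooftop: Faye, Hana, Quin]
9. Technician goes to the rooftop with Orla.  [the basement: Bram, Dara | the rooftop: Faye, Hana, Orla, Quin]
10. Technician goes back to the basement alone.  [the basement: Bram, Dara | the rooftop: Faye, Hana, Orla, Quin]
11. Technician goes to the rooftop with Bram.  [the basement: Dara | the rooftop: Bram, Faye, Hana, Orla, Quin]
12. Technician goes back to the basement alone.  [the basement: Dara | the rooftop: Bram, Faye, Hana, Orla, Quin]
13. Technician goes to the rooftop with Dara.  [the basement: — | the rooftop: Bram, Dara, Faye, Hana, Orla, Quin]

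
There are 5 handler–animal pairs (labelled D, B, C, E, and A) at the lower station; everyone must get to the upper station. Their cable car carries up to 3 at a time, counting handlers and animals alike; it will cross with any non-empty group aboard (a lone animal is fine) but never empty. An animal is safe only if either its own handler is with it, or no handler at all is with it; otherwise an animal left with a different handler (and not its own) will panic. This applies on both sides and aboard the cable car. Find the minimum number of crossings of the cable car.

11

Counting alone: each trip to the upper station takes at most 3 across and each return brings at least 1 back, so after t trips out (and t−1 returns) at most 3t − (t−1) of the 10 are across; that first reaches 10 at t = 5, so at least 9 crossings are needed.
The safety rule pushes this higher. Following every safe sequence of crossings, the most of the 10 that can be at the upper station as the cable car arrives there on crossing 9 is 9 — never all 10.
So no plan with fewer than 11 crossings exists, and this one achieves 11:
1. animal D and handler D cross → the upper station.
2. handler D crosses ← the lower station.
3. animal B, animal C, and animal E cross → the upper station.
4. animal D crosses ← the lower station.
5. handler B, handler C, and handler E cross → the upper station.
6. animal B and handler B cross ← the lower station.
7. handler A, handler B, and handler D cross → the upper station.
8. animal C crosses ← the lower station.
9. animal B and animal D cross → the upper station.
10. animal D crosses ← the lower station.
11. animal A, animal C, and animal D cross → the upper station.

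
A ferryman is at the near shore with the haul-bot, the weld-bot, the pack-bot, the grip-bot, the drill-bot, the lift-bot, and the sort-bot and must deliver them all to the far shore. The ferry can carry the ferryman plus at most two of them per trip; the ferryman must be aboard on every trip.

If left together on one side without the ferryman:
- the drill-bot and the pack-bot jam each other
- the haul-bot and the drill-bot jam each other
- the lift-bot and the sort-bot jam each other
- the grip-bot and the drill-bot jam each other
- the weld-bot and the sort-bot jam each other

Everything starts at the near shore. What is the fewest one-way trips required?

9

Counting alone: the ferryman can take at most 2 across per trip to the far shore, so moving all 7 needs at least 4 loaded trips out, with a return between consecutive ones — at least 7 crossings.
The safety rule pushes this higher. Following every safe sequence of crossings, the most of the 7 that can be at the far shore as the ferry arrives there on crossing 7 is 6 — never all 7.
So no plan with fewer than 9 crossings exists, and this one achieves 9:
1. Ferryman goes to the far shore with the drill-bot and the sort-bot.  [the near shore: the grip-bot, the haul-bot, the lift-bot, the pack-bot, the weld-bot | the far shore: the drill-bot, the sort-bot]
2. Ferryman goes back to the near shore alone.  [the near shore: the grip-bot, the haul-bot, the lift-bot, the pack-bot, the weld-bot | the far shore: the drill-bot, the sort-bot]
3. Ferryman goes to the far shore with the haul-bot.  [the near shore: the grip-bot, the lift-bot, the pack-bot, the weld-bot | the far shore: the drill-bot, the haul-bot, the sort-bot]
4. Ferryman goes back to the near shore with the drill-bot.  [the near shore: the drill-bot, the grip-bot, the lift-bot, the pack-bot, the weld-bot | the far shore: the haul-bot, the sort-bot]
5. Ferryman goes to the far shore with the grip-bot and the pack-bot.  [the near shore: the drill-bot, the lift-bot, the weld-bot | the far shore: the grip-bot, the haul-bot, the pack-bot, the sort-bot]
6. Ferryman goes back to the near shore alone.  [the near shore: the drill-bot, the lift-bot, the weld-bot | the far shore: the grip-bot, the haul-bot, the pack-bot, the sort-bot]
7. Ferryman goes to the far shore with the lift-bot and the weld-bot.  [the near shore: the drill-bot | the far shore: the grip-bot, the haul-bot, the lift-bot, the pack-bot, the sort-bot, the weld-bot]
8. Ferryman goes back to the near shore with the sort-bot.  [the near shore: the drill-bot, the sort-bot | the far shore: the grip-bot, the haul-bot, the lift-bot, the pack-bot, the weld-bot]
9. Ferryman goes to the far shore with the drill-bot and the sort-bot.  [the near shore: — | the far shore: the drill-bot, the grip-bot, the haul-bot, the lift-bot, the pack-bot, the sort-bot, the weld-bot]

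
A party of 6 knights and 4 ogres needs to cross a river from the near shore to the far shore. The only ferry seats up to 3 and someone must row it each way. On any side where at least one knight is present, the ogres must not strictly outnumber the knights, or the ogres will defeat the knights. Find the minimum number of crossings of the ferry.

Counting alone: each trip to the far shore takes at most 3 across and each return brings at least 1 back, so after t trips out (and t−1 returns) at most 3t − (t−1) of the 10 are across; that first reaches 10 at t = 5, so at least 9 crossings are needed.
The plan below uses exactly 9 crossings, so it is optimal:
1. 2 ogres → the far shore.  (the near shore: 6K 2O; the far shore: 0K 2O)
2. 1 ogre ← the near shore.  (the near shore: 6K 3O; the far shore: 0K 1O)
3. 3 ogres → the far shore.  (the near shore: 6K 0O; the far shore: 0K 4O)
4. 1 ogre ← the near shore.  (the near shore: 6K 1O; the far shore: 0K 3O)
5. 3 knights → the far shore.  (the near shore: 3K 1O; the far shore: 3K 3O)
6. 1 ogre ← the near shore.  (the near shore: 3K 2O; the far shore: 3K 2O)
7. 1 knight and 2 ogres → the far shore.  (the near shore: 2K 0O; the far shore: 4K 4O)
8. 1 ogre ← the near shore.  (the near shore: 2K 1O; the far shore: 4K 3O)
9. 2 knights and 1 ogre → the far shore.  (the near shore: 0K 0O; the far shore: 6K 4O)

9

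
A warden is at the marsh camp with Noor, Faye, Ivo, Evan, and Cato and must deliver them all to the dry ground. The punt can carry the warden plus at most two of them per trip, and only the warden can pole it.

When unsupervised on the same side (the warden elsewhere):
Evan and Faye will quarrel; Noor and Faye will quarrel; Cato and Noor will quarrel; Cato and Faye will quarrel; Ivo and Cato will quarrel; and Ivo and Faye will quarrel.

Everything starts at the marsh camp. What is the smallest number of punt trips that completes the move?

7

Counting alone: the warden can take at most 2 across per trip to the dry ground, so moving all 5 needs at least 3 loaded trips out, with a return between consecutive ones — at least 5 crossings.
The safety rule pushes this higher. Following every safe sequence of crossings, the most of the 5 that can be at the dry ground as the punt arrives there on crossing 5 is 4 — never all 5.
So no plan with fewer than 7 crossings exists, and this one achieves 7:
1. Warden goes to the dry ground with Cato and Faye.  [the marsh camp: Evan, Ivo, Noor | the dry ground: Cato, Faye]
2. Warden goes back to the marsh camp with Faye.  [the marsh camp: Evan, Faye, Ivo, Noor | the dry ground: Cato]
3. Warden goes to the dry ground with Evan and Faye.  [the marsh camp: Ivo, Noor | the dry ground: Cato, Evan, Faye]
4. Warden goes back to the marsh camp with Faye.  [the marsh camp: Faye, Ivo, Noor | the dry ground: Cato, Evan]
5. Warden goes to the dry ground with Ivo and Noor.  [the marsh camp: Faye | the dry ground: Cato, Evan, Ivo, Noor]
6. Warden goes back to the marsh camp with Cato.  [the marsh camp: Cato, Faye | the dry ground: Evan, Ivo, Noor]
7. Warden goes to the dry ground with Cato and Faye.  [the marsh camp: — | the dry ground: Cato, Evan, Faye, Ivo, Noor]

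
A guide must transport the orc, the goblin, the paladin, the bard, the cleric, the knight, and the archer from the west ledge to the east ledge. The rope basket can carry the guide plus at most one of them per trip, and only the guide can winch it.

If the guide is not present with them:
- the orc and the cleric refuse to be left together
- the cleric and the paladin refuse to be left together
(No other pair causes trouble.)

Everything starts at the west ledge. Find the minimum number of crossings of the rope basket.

Counting alone: the guide can take at most 1 across per trip to the east ledge, so moving all 7 needs at least 7 loaded trips out, with a return between consecutive ones — at least 13 crossings.
The safety rule pushes this higher. Following every safe sequence of crossings, the most of the 7 that can be at the east ledge as the rope basket arrives there on crossing 13 is 6 — never all 7.
So no plan with fewer than 15 crossings exists, and this one achieves 15:
1. Guide goes to the east ledge with the cleric.  [the west ledge: the archer, the bard, the goblin, the knight, the orc, the paladin | the east ledge: the cleric]
2. Guide goes back to the west ledge alone.  [the west ledge: the archer, the bard, the goblin, the knight, the orc, the paladin | the east ledge: the cleric]
3. Guide goes to the east ledge with the orc.  [the west ledge: the archer, the bard, the goblin, the knight, the paladin | the east ledge: the cleric, the orc]
4. Guide goes back to the west ledge with the cleric.  [the west ledge: the archer, the bard, the cleric, the goblin, the knight, the paladin | the east ledge: the orc]
5. Guide goes to the east ledge with the paladin.  [the west ledge: the archer, the bard, the cleric, the goblin, the knight | the east ledge: the orc, the paladin]
6. Guide goes back to the west ledge alone.  [the west ledge: the archer, the bard, the cleric, the goblin, the knight | the east ledge: the orc, the paladin]
7. Guide goes to the east ledge with the goblin.  [the west ledge: the archer, the bard, the cleric, the knight | the east ledge: the goblin, the orc, the paladin]
8. Guide goes back to the west ledge alone.  [the west ledge: the archer, the bard, the cleric, the knight | the east ledge: the goblin, the orc, the paladin]
9. Guide goes to the east ledge with the bard.  [the west ledge: the archer, the cleric, the knight | the east ledge: the bard, the goblin, the orc, the paladin]
10. Guide goes back to the west ledge alone.  [the west ledge: the archer, the cleric, the knight | the east ledge: the bard, the goblin, the orc, the paladin]
11. Guide goes to the east ledge with the knight.  [the west ledge: the archer, the cleric | the east ledge: the bard, the goblin, the knight, the orc, the paladin]
12. Guide goes back to the west ledge alone.  [the west ledge: the archer, the cleric | the east ledge: the bard, the goblin, the knight, the orc, the paladin]
13. Guide goes to the east ledge with the archer.  [the west ledge: the cleric | the east ledge: the archer, the bard, the goblin, the knight, the orc, the paladin]
14. Guide goes back to the west ledge alone.  [the west ledge: the cleric | the east ledge: the archer, the bard, the goblin, the knight, the orc, the paladin]
15. Guide goes to the east ledge with the cleric.  [the west ledge: — | the east ledge: the archer, the bard, the cleric, the goblin, the knight, the orc, the paladin]

15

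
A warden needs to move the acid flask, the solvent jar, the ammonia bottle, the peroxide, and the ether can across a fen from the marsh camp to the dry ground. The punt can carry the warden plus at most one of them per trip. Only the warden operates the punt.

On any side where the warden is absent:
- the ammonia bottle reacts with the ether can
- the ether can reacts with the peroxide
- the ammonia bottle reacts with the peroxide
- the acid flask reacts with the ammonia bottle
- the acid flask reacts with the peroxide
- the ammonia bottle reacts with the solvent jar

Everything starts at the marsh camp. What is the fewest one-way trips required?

impossible

Whatever the first load, the items left behind include a forbidden pair without the warden. No opening move is safe, so no plan exists.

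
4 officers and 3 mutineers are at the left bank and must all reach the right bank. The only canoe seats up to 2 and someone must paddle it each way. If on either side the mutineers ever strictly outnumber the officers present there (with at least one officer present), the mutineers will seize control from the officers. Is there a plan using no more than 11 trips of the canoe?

Yes

Yes — this plan uses 11 crossings (≤ 11):
1. 2 mutineers → the right bank.  (the left bank: 4O 1M; the right bank: 0O 2M)
2. 1 mutineer ← the left bank.  (the left bank: 4O 2M; the right bank: 0O 1M)
3. 2 mutineers → the right bank.  (the left bank: 4O 0M; the right bank: 0O 3M)
4. 1 mutineer ← the left bank.  (the left bank: 4O 1M; the right bank: 0O 2M)
5. 2 officers → the right bank.  (the left bank: 2O 1M; the right bank: 2O 2M)
6. 1 mutineer ← the left bank.  (the left bank: 2O 2M; the right bank: 2O 1M)
7. 1 officer and 1 mutineer → the right bank.  (the left bank: 1O 1M; the right bank: 3O 2M)
8. 1 officer ← the left bank.  (the left bank: 2O 1M; the right bank: 2O 2M)
9. 1 officer and 1 mutineer → the right bank.  (the left bank: 1O 0M; the right bank: 3O 3M)
10. 1 mutineer ← the left bank.  (the left bank: 1O 1M; the right bank: 3O 2M)
11. 1 officer and 1 mutineer → the right bank.  (the left bank: 0O 0M; the right bank: 4O 3M)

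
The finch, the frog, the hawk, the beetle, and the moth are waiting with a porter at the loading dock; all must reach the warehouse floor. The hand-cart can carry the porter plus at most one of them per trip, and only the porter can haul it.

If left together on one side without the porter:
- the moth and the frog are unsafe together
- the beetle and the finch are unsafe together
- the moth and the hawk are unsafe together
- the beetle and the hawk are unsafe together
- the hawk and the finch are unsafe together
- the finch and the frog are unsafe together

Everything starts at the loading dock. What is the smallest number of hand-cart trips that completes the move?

Whatever the first load, the items left behind include a forbidden pair without the porter. No opening move is safe, so no plan exists.

impossible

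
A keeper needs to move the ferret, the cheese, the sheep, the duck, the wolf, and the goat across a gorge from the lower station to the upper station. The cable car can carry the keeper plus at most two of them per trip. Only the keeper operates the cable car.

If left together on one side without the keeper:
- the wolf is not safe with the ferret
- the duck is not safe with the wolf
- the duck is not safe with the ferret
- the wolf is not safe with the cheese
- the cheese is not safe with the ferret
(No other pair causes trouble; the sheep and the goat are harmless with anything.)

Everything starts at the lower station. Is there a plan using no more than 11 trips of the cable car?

Yes — this plan uses 9 crossings (≤ 11):
1. Keeper goes to the upper station with the ferret and the wolf.  [the lower station: the cheese, the duck, the goat, the sheep | the upper station: the ferret, the wolf]
2. Keeper goes back to the lower station with the ferret.  [the lower station: the cheese, the duck, the ferret, the goat, the sheep | the upper station: the wolf]
3. Keeper goes to the upper station with the ferret and the sheep.  [the lower station: the cheese, the duck, the goat | the upper station: the ferret, the sheep, the wolf]
4. Keeper goes back to the lower station with the ferret.  [the lower station: the cheese, the duck, the ferret, the goat | the upper station: the sheep, the wolf]
5. Keeper goes to the upper station with the ferret and the goat.  [the lower station: the cheese, the duck | the upper station: the ferret, the goat, the sheep, the wolf]
6. Keeper goes back to the lower station with the ferret.  [the lower station: the cheese, the duck, the ferret | the upper station: the goat, the sheep, the wolf]
7. Keeper goes to the upper station with the cheese and the duck.  [the lower station: the ferret | the upper station: the cheese, the duck, the goat, the sheep, the wolf]
8. Keeper goes back to the lower station with the wolf.  [the lower station: the ferret, the wolf | the upper station: the cheese, the duck, the goat, the sheep]
9. Keeper goes to the upper station with the ferret and the wolf.  [the lower station: — | the upper station: the cheese, the duck, the ferret, the goat, the sheep, the wolf]

Yes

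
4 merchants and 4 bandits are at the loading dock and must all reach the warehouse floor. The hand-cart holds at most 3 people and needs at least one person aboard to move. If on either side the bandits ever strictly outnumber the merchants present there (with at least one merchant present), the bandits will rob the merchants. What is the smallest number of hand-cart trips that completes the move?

Counting alone: each trip to the warehouse floor takes at most 3 across and each return brings at least 1 back, so after t trips out (and t−1 returns) at most 3t − (t−1) of the 8 are across; that first reaches 8 at t = 4, so at least 7 crossings are needed.
The safety rule pushes this higher. Following every safe sequence of crossings, the most of the 8 that can be at the warehouse floor as the hand-cart arrives there on crossing 7 is 7 — never all 8.
So no plan with fewer than 9 crossings exists, and this one achieves 9:
1. 2 bandits → the warehouse floor.  (the loading dock: 4M 2B; the warehouse floor: 0M 2B)
2. 1 bandit ← the loading dock.  (the loading dock: 4M 3B; the warehouse floor: 0M 1B)
3. 3 bandits → the warehouse floor.  (the loading dock: 4M 0B; the warehouse floor: 0M 4B)
4. 1 bandit ← the loading dock.  (the loading dock: 4M 1B; the warehouse floor: 0M 3B)
5. 3 merchants → the warehouse floor.  (the loading dock: 1M 1B; the warehouse floor: 3M 3B)
6. 1 merchant and 1 bandit ← the loading dock.  (the loading dock: 2M 2B; the warehouse floor: 2M 2B)
7. 2 merchants → the warehouse floor.  (the loading dock: 0M 2B; the warehouse floor: 4M 2B)
8. 1 bandit ← the loading dock.  (the loading dock: 0M 3B; the warehouse floor: 4M 1B)
9. 3 bandits → the warehouse floor.  (the loading dock: 0M 0B; the warehouse floor: 4M 4B)

9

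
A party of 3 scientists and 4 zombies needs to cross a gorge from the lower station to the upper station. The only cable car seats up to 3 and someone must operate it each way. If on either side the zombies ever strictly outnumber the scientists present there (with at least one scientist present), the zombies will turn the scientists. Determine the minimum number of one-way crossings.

The zombies already outnumber the scientists at the lower station before anyone moves, so the starting position itself is disallowed.

impossible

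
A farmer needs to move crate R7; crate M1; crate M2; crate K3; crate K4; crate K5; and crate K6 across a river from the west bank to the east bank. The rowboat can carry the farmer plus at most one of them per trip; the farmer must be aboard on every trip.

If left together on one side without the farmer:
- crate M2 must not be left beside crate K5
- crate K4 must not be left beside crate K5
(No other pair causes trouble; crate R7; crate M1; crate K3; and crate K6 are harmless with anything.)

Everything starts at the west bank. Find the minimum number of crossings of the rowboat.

15

Counting alone: the farmer can take at most 1 across per trip to the east bank, so moving all 7 needs at least 7 loaded trips out, with a return between consecutive ones — at least 13 crossings.
The safety rule pushes this higher. Following every safe sequence of crossings, the most of the 7 that can be at the east bank as the rowboat arrives there on crossing 13 is 6 — never all 7.
So no plan with fewer than 15 crossings exists, and this one achieves 15:
1. Farmer goes to the east bank with crate K5.  [the west bank: crate K3, crate K4, crate K6, crate M1, crate M2, crate R7 | the east bank: crate K5]
2. Farmer goes back to the west bank alone.  [the west bank: crate K3, crate K4, crate K6, crate M1, crate M2, crate R7 | the east bank: crate K5]
3. Farmer goes to the east bank with crate R7.  [the west bank: crate K3, crate K4, crate K6, crate M1, crate M2 | the east bank: crate K5, crate R7]
4. Farmer goes back to the west bank alone.  [the west bank: crate K3, crate K4, crate K6, crate M1, crate M2 | the east bank: crate K5, crate R7]
5. Farmer goes to the east bank with crate M1.  [the west bank: crate K3, crate K4, crate K6, crate M2 | the east bank: crate K5, crate M1, crate R7]
6. Farmer goes back to the west bank alone.  [the west bank: crate K3, crate K4, crate K6, crate M2 | the east bank: crate K5, crate M1, crate R7]
7. Farmer goes to the east bank with crate M2.  [the west bank: crate K3, crate K4, crate K6 | the east bank: crate K5, crate M1, crate M2, crate R7]
8. Farmer goes back to the west bank with crate K5.  [the west bank: crate K3, crate K4, crate K5, crate K6 | the east bank: crate M1, crate M2, crate R7]
9. Farmer goes to the east bank with crate K4.  [the west bank: crate K3, crate K5, crate K6 | the east bank: crate K4, crate M1, crate M2, crate R7]
10. Farmer goes back to the west bank alone.  [the west bank: crate K3, crate K5, crate K6 | the east bank: crate K4, crate M1, crate M2, crate R7]
11. Farmer goes to the east bank with crate K3.  [the west bank: crate K5, crate K6 | the east bank: crate K3, crate K4, crate M1, crate M2, crate R7]
12. Farmer goes back to the west bank alone.  [the west bank: crate K5, crate K6 | the east bank: crate K3, crate K4, crate M1, crate M2, crate R7]
13. Farmer goes to the east bank with crate K6.  [the west bank: crate K5 | the east bank: crate K3, crate K4, crate K6, crate M1, crate M2, crate R7]
14. Farmer goes back to the west bank alone.  [the west bank: crate K5 | the east bank: crate K3, crate K4, crate K6, crate M1, crate M2, crate R7]
15. Farmer goes to the east bank with crate K5.  [the west bank: — | the east bank: crate K3, crate K4, crate K5, crate K6, crate M1, crate M2, crate R7]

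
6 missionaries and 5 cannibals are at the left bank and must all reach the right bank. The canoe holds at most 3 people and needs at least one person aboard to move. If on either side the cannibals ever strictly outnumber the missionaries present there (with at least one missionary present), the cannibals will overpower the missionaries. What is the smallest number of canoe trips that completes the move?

Counting alone: each trip to the right bank takes at most 3 across and each return brings at least 1 back, so after t trips out (and t−1 returns) at most 3t − (t−1) of the 11 are across; that first reaches 11 at t = 5, so at least 9 crossings are needed.
The plan below uses exactly 9 crossings, so it is optimal:
1. 3 cannibals → the right bank.  (the left bank: 6M 2C; the right bank: 0M 3C)
2. 1 cannibal ← the left bank.  (the left bank: 6M 3C; the right bank: 0M 2C)
3. 3 missionaries → the right bank.  (the left bank: 3M 3C; the right bank: 3M 2C)
4. 1 missionary ← the left bank.  (the left bank: 4M 3C; the right bank: 2M 2C)
5. 2 missionaries and 1 cannibal → the right bank.  (the left bank: 2M 2C; the right bank: 4M 3C)
6. 1 missionary ← the left bank.  (the left bank: 3M 2C; the right bank: 3M 3C)
7. 2 missionaries and 1 cannibal → the right bank.  (the left bank: 1M 1C; the right bank: 5M 4C)
8. 1 missionary ← the left bank.  (the left bank: 2M 1C; the right bank: 4M 4C)
9. 2 missionaries and 1 cannibal → the right bank.  (the left bank: 0M 0C; the right bank: 6M 5C)

9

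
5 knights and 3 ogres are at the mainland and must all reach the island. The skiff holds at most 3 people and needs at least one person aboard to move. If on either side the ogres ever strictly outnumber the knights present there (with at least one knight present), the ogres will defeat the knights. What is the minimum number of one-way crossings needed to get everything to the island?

7

Counting alone: each trip to the island takes at most 3 across and each return brings at least 1 back, so after t trips out (and t−1 returns) at most 3t − (t−1) of the 8 are across; that first reaches 8 at t = 4, so at least 7 crossings are needed.
The plan below uses exactly 7 crossings, so it is optimal:
1. 2 ogres → the island.  (the mainland: 5K 1O; the island: 0K 2O)
2. 1 ogre ← the mainland.  (the mainland: 5K 2O; the island: 0K 1O)
3. 2 knights and 1 ogre → the island.  (the mainland: 3K 1O; the island: 2K 2O)
4. 1 ogre ← the mainland.  (the mainland: 3K 2O; the island: 2K 1O)
5. 1 knight and 2 ogres → the island.  (the mainland: 2K 0O; the island: 3K 3O)
6. 1 ogre ← the mainland.  (the mainland: 2K 1O; the island: 3K 2O)
7. 2 knights and 1 ogre → the island.  (the mainland: 0K 0O; the island: 5K 3O)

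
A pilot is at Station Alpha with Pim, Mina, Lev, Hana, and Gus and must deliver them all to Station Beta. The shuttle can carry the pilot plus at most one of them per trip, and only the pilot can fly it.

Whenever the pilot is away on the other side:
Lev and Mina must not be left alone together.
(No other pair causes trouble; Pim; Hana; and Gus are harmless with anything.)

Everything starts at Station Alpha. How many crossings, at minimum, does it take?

9

Counting alone: the pilot can take at most 1 across per trip to Station Beta, so moving all 5 needs at least 5 loaded trips out, with a return between consecutive ones — at least 9 crossings.
The plan below uses exactly 9 crossings, so it is optimal:
1. Pilot goes to Station Beta with Mina.
2. Pilot goes back to Station Alpha alone.
3. Pilot goes to Station Beta with Pim.
4. Pilot goes back to Station Alpha alone.
5. Pilot goes to Station Beta with Hana.
6. Pilot goes back to Station Alpha alone.
7. Pilot goes to Station Beta with Gus.
8. Pilot goes back to Station Alpha alone.
9. Pilot goes to Station Beta with Lev.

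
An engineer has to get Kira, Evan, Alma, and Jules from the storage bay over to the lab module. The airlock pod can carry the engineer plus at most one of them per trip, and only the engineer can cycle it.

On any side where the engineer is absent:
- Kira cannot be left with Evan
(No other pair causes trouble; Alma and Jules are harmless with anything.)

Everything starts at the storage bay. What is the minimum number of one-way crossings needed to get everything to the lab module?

7

Counting alone: the engineer can take at most 1 across per trip to the lab module, so moving all 4 needs at least 4 loaded trips out, with a return between consecutive ones — at least 7 crossings.
The plan below uses exactly 7 crossings, so it is optimal:
1. Engineer goes to the lab module with Kira.
2. Engineer goes back to the storage bay alone.
3. Engineer goes to the lab module with Alma.
4. Engineer goes back to the storage bay alone.
5. Engineer goes to the lab module with Jules.
6. Engineer goes back to the storage bay alone.
7. Engineer goes to the lab module with Evan.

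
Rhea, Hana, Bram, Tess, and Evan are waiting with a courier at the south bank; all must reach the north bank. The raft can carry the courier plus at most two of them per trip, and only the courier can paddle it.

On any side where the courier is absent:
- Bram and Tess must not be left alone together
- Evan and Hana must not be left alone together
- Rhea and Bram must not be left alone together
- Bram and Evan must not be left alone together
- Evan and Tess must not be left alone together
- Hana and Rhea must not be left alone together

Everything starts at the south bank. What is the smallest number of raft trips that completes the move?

impossible

Whatever the first load, the items left behind include a forbidden pair without the courier. No opening move is safe, so no plan exists.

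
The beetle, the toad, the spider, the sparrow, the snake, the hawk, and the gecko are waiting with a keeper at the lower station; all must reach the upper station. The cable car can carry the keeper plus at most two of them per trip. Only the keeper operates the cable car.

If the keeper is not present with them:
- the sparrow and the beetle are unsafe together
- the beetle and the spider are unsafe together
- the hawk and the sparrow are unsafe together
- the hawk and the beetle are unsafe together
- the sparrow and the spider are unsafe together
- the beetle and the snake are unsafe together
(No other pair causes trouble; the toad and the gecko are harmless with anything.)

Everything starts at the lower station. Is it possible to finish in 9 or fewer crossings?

No

Counting alone: the keeper can take at most 2 across per trip to the upper station, so moving all 7 needs at least 4 loaded trips out, with a return between consecutive ones — at least 7 crossings.
The safety rule pushes this higher. Following every safe sequence of crossings, the most of the 7 that can be at the upper station as the cable car arrives there on crossings 7, 9 is 5, 6 respectively — never all 7.
So the move cannot be finished within 9 crossings. (The shortest complete plan takes 11:)
1. Keeper goes to the upper station with the beetle and the sparrow.  [the lower station: the gecko, the hawk, the snake, the spider, the toad | the upper station: the beetle, the sparrow]
2. Keeper goes back to the lower station with the beetle.  [the lower station: the beetle, the gecko, the hawk, the snake, the spider, the toad | the upper station: the sparrow]
3. Keeper goes to the upper station with the beetle and the toad.  [the lower station: the gecko, the hawk, the snake, the spider | the upper station: the beetle, the sparrow, the toad]
4. Keeper goes back to the lower station with the beetle.  [the lower station: the beetle, the gecko, the hawk, the snake, the spider | the upper station: the sparrow, the toad]
5. Keeper goes to the upper station with the beetle and the snake.  [the lower station: the gecko, the hawk, the spider | the upper station: the beetle, the snake, the sparrow, the toad]
6. Keeper goes back to the lower station with the beetle.  [the lower station: the beetle, the gecko, the hawk, the spider | the upper station: the snake, the sparrow, the toad]
7. Keeper goes to the upper station with the beetle and the gecko.  [the lower station: the hawk, the spider | the upper station: the beetle, the gecko, the snake, the sparrow, the toad]
8. Keeper goes back to the lower station with the beetle.  [the lower station: the beetle, the hawk, the spider | the upper station: the gecko, the snake, the sparrow, the toad]
9. Keeper goes to the upper station with the hawk and the spider.  [the lower station: the beetle | the upper station: the gecko, the hawk, the snake, the sparrow, the spider, the toad]
10. Keeper goes back to the lower station with the sparrow.  [the lower station: the beetle, the sparrow | the upper station: the gecko, the hawk, the snake, the spider, the toad]
11. Keeper goes to the upper station with the beetle and the sparrow.  [the lower station: — | the upper station: the beetle, the gecko, the hawk, the snake, the sparrow, the spider, the toad]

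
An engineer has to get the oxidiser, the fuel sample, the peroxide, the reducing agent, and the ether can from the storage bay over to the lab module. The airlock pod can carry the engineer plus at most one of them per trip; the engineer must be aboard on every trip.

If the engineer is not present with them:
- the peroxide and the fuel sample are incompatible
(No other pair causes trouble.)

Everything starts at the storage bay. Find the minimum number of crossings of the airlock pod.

9

Counting alone: the engineer can take at most 1 across per trip to the lab module, so moving all 5 needs at least 5 loaded trips out, with a return between consecutive ones — at least 9 crossings.
The plan below uses exactly 9 crossings, so it is optimal:
1. Engineer goes to the lab module with the fuel sample.
2. Engineer goes back to the storage bay alone.
3. Engineer goes to the lab module with the oxidiser.
4. Engineer goes back to the storage bay alone.
5. Engineer goes to the lab module with the reducing agent.
6. Engineer goes back to the storage bay alone.
7. Engineer goes to the lab module with the ether can.
8. Engineer goes back to the storage bay alone.
9. Engineer goes to the lab module with the peroxide.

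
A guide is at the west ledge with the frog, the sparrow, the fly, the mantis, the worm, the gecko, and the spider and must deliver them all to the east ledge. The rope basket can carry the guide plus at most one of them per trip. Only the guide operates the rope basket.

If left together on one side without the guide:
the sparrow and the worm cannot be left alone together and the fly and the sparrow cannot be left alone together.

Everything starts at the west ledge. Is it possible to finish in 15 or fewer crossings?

Yes — this plan uses 15 crossings (≤ 15):
1. Guide goes to the east ledge with the sparrow.  [the west ledge: the fly, the frog, the gecko, the mantis, the spider, the worm | the east ledge: the sparrow]
2. Guide goes back to the west ledge alone.  [the west ledge: the fly, the frog, the gecko, the mantis, the spider, the worm | the east ledge: the sparrow]
3. Guide goes to the east ledge with the frog.  [the west ledge: the fly, the gecko, the mantis, the spider, the worm | the east ledge: the frog, the sparrow]
4. Guide goes back to the west ledge alone.  [the west ledge: the fly, the gecko, the mantis, the spider, the worm | the east ledge: the frog, the sparrow]
5. Guide goes to the east ledge with the fly.  [the west ledge: the gecko, the mantis, the spider, the worm | the east ledge: the fly, the frog, the sparrow]
6. Guide goes back to the west ledge with the sparrow.  [the west ledge: the gecko, the mantis, the sparrow, the spider, the worm | the east ledge: the fly, the frog]
7. Guide goes to the east ledge with the worm.  [the west ledge: the gecko, the mantis, the sparrow, the spider | the east ledge: the fly, the frog, the worm]
8. Guide goes back to the west ledge alone.  [the west ledge: the gecko, the mantis, the sparrow, the spider | the east ledge: the fly, the frog, the worm]
9. Guide goes to the east ledge with the mantis.  [the west ledge: the gecko, the sparrow, the spider | the east ledge: the fly, the frog, the mantis, the worm]
10. Guide goes back to the west ledge alone.  [the west ledge: the gecko, the sparrow, the spider | the east ledge: the fly, the frog, the mantis, the worm]
11. Guide goes to the east ledge with the gecko.  [the west ledge: the sparrow, the spider | the east ledge: the fly, the frog, the gecko, the mantis, the worm]
12. Guide goes back to the west ledge alone.  [the west ledge: the sparrow, the spider | the east ledge: the fly, the frog, the gecko, the mantis, the worm]
13. Guide goes to the east ledge with the spider.  [the west ledge: the sparrow | the east ledge: the fly, the frog, the gecko, the mantis, the spider, the worm]
14. Guide goes back to the west ledge alone.  [the west ledge: the sparrow | the east ledge: the fly, the frog, the gecko, the mantis, the spider, the worm]
15. Guide goes to the east ledge with the sparrow.  [the west ledge: — | the east ledge: the fly, the frog, the gecko, the mantis, the sparrow, the spider, the worm]

Yes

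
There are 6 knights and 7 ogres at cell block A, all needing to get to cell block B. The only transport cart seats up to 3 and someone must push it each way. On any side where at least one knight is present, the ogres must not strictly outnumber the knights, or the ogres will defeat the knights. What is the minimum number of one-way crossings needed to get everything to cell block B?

impossible

The ogres already outnumber the knights at cell block A before anyone moves, so the starting position itself is disallowed.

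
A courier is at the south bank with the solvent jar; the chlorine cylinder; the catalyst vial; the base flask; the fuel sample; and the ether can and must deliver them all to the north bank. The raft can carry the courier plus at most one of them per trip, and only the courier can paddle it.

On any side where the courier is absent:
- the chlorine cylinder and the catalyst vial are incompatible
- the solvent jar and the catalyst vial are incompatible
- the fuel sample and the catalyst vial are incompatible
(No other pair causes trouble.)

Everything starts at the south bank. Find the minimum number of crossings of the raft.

Following every safe sequence of crossings from the start, the most of the 6 that can be at the north bank as the raft arrives there on crossings 1, 3, 5, 7 is 1, 2, 3, 4 respectively; the best ever achieved is 4 of 6.
From crossing 9 on, no configuration arises that was not already reachable earlier: only 36 distinct safe configurations (who is on which side, and where the raft is) can ever be reached, none of them has everyone across, and every continuation just revisits them. So no valid plan exists.

impossible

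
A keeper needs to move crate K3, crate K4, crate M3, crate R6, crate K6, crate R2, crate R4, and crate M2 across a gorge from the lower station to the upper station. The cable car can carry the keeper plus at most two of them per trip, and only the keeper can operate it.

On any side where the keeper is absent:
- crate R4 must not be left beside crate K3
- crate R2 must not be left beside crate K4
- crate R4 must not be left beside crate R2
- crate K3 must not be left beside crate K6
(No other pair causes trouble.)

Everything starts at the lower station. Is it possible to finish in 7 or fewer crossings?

No

Counting alone: the keeper can take at most 2 across per trip to the upper station, so moving all 8 needs at least 4 loaded trips out, with a return between consecutive ones — at least 7 crossings.
The safety rule pushes this higher. Following every safe sequence of crossings, the most of the 8 that can be at the upper station as the cable car arrives there on crossing 7 is 7 — never all 8.
So the move cannot be finished within 7 crossings. (The shortest complete plan takes 9:)
1. Keeper goes to the upper station with crate K3 and crate R2.  [the lower station: crate K4, crate K6, crate M2, crate M3, crate R4, crate R6 | the upper station: crate K3, crate R2]
2. Keeper goes back to the lower station alone.  [the lower station: crate K4, crate K6, crate M2, crate M3, crate R4, crate R6 | the upper station: crate K3, crate R2]
3. Keeper goes to the upper station with crate K4 and crate M3.  [the lower station: crate K6, crate M2, crate R4, crate R6 | the upper station: crate K3, crate K4, crate M3, crate R2]
4. Keeper goes back to the lower station with crate R2.  [the lower station: crate K6, crate M2, crate R2, crate R4, crate R6 | the upper station: crate K3, crate K4, crate M3]
5. Keeper goes to the upper station with crate R4 and crate R6.  [the lower station: crate K6, crate M2, crate R2 | the upper station: crate K3, crate K4, crate M3, crate R4, crate R6]
6. Keeper goes back to the lower station with crate K3.  [the lower station: crate K3, crate K6, crate M2, crate R2 | the upper station: crate K4, crate M3, crate R4, crate R6]
7. Keeper goes to the upper station with crate K6 and crate M2.  [the lower station: crate K3, crate R2 | the upper station: crate K4, crate K6, crate M2, crate M3, crate R4, crate R6]
8. Keeper goes back to the lower station alone.  [the lower station: crate K3, crate R2 | the upper station: crate K4, crate K6, crate M2, crate M3, crate R4, crate R6]
9. Keeper goes to the upper station with crate K3 and crate R2.  [the lower station: — | the upper station: crate K3, crate K4, crate K6, crate M2, crate M3, crate R2, crate R4, crate R6]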